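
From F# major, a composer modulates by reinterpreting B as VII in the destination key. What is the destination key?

C# minor

The numeral VII denotes a major triad on scale degree 7. With B on degree 7, the tonic of the new key is C#.
Degree 7 carries a major triad in natural-minor keys, so the destination is C# minor.
Check: the diatonic triads of C# minor (natural minor) are C#m (i), D#dim (ii°), E (III), F#m (iv), G#m (v), A (VI), B (VII) — B is indeed VII.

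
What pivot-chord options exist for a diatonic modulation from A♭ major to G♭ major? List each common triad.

Triads in A♭ major: A♭ (I), B♭m (ii), Cm (iii), D♭ (IV), E♭ (V), Fm (vi), Gdim (vii°).
Triads in G♭ major: G♭ (I), A♭m (ii), B♭m (iii), C♭ (IV), D♭ (V), E♭m (vi), Fdim (vii°).
Shared triads with their functions: B♭m (ii in A♭ major, iii in G♭ major); D♭ (IV in A♭ major, V in G♭ major).

B♭m, D♭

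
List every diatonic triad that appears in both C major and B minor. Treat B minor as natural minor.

Triads in C major: C (I), Dm (ii), Em (iii), F (IV), G (V), Am (vi), Bdim (vii°).
Triads in B minor (natural minor): Bm (i), C#dim (ii°), D (III), Em (iv), F#m (v), G (VI), A (VII).
Shared triads with their functions: Em (iii in C major, iv in B minor); G (V in C major, VI in B minor).

Em, G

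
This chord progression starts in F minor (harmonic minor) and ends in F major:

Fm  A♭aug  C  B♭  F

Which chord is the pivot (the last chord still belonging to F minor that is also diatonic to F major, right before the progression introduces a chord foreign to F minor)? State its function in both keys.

C — V in F minor, V in F major

Chords diatonic to F minor: Fm, Gdim, A♭aug, B♭m, C, D♭, Edim.
Reading the progression, the first chord not in that set is B♭, so the modulation leaves F minor there.
The chord immediately before B♭ is C, which is diatonic to both keys: V in F minor and V in F major.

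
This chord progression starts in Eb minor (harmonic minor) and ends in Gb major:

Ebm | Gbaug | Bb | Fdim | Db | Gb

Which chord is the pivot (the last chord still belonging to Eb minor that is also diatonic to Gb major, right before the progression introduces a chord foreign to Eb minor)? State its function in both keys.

Chords diatonic to Eb minor: Ebm, Fdim, Gbaug, Abm, Bb, Cb, Ddim.
Reading the progression, the first chord not in that set is Db, so the modulation leaves Eb minor there.
The chord immediately before Db is Fdim, which is diatonic to both keys: ii° in Eb minor and vii° in Gb major.

Fdim — ii° in Eb minor, vii° in Gb major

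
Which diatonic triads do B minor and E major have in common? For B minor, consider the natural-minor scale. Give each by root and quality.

Triads in B minor (natural minor): Bm (i), C#dim (ii°), D (III), Em (iv), F#m (v), G (VI), A (VII).
Triads in E major: E (I), F#m (ii), G#m (iii), A (IV), B (V), C#m (vi), D#dim (vii°).
Shared triads with their functions: F#m (v in B minor, ii in E major); A (VII in B minor, IV in E major).

F#m, A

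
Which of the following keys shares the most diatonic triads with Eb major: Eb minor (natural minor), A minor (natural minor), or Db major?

Db major

Triads of Eb major: Eb (I), Fm (ii), Gm (iii), Ab (IV), Bb (V), Cm (vi), Ddim (vii°).
Eb minor (natural minor) shares 0: none.
A minor (natural minor) shares 0: none.
Db major shares 2: Fm, Ab.
The most common triads (2) are shared with Db major.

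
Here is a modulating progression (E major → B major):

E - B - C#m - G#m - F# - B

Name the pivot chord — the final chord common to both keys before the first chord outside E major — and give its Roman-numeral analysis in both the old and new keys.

Chords diatonic to E major: E, F#m, G#m, A, B, C#m, D#dim.
Reading the progression, the first chord not in that set is F#, so the modulation leaves E major there.
The chord immediately before F# is G#m, which is diatonic to both keys: iii in E major and vi in B major.

G#m — iii in E major, vi in B major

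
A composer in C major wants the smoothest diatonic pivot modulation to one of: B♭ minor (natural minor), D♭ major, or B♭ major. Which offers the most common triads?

B♭ major

Triads of C major: C major (I), D minor (ii), E minor (iii), F major (IV), G major (V), A minor (vi), B diminished (vii°).
B♭ minor (natural minor) shares 0: none.
D♭ major shares 0: none.
B♭ major shares 2: Dm, F.
The most common triads (2) are shared with B♭ major.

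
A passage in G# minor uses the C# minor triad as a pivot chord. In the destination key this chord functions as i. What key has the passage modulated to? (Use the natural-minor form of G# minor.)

The numeral i denotes a minor triad on scale degree 1. With C# on degree 1, the tonic of the new key is C#.
Degree 1 carries a minor triad in minor keys, so the destination is C# minor.
Check: the diatonic triads of C# minor (natural minor) are C#m (i), D#dim (ii°), E (III), F#m (iv), G#m (v), A (VI), B (VII) — C# minor is indeed i.

C# minor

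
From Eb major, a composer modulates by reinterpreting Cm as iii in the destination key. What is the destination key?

Ab major

The numeral iii denotes a minor triad on scale degree 3. With C on degree 3, the tonic of the new key is Ab.
Degree 3 carries a minor triad in major keys, so the destination is Ab major.
Check: the diatonic triads of Ab major are Ab (I), Bbm (ii), Cm (iii), Db (IV), Eb (V), Fm (vi), Gdim (vii°) — Cm is indeed iii.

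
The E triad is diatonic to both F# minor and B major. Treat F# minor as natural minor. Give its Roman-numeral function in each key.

VII in F# minor; IV in B major

The scale of F# minor (natural minor) is F# G# A B C# D E; E is degree 7, and the triad built there (E-G#-B) is major, so it is VII.
The scale of B major is B C# D# E F# G# A#; E is degree 4, and the triad built there (E-G#-B) is major, so it is IV.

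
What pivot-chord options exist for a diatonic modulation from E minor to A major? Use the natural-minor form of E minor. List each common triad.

Bm, D

Triads in E minor (natural minor): Em (i), F#dim (ii°), G (III), Am (iv), Bm (v), C (VI), D (VII).
Triads in A major: A (I), Bm (ii), C#m (iii), D (IV), E (V), F#m (vi), G#dim (vii°).
Shared triads with their functions: Bm (v in E minor, ii in A major); D (VII in E minor, IV in A major).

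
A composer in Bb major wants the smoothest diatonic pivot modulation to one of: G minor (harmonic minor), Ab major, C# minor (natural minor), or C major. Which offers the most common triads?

G minor

Triads of Bb major: Bb (I), Cm (ii), Dm (iii), Eb (IV), F (V), Gm (vi), Adim (vii°).
G minor (harmonic minor) shares 4: Cm, Eb, Gm, Adim.
Ab major shares 2: Cm, Eb.
C# minor (natural minor) shares 0: none.
C major shares 2: Dm, F.
The most common triads (4) are shared with G minor.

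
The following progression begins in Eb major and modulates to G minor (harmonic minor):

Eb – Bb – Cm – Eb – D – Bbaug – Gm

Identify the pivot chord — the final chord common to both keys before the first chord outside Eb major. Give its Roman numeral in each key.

Chords diatonic to Eb major: Eb, Fm, Gm, Ab, Bb, Cm, Ddim.
Reading the progression, the first chord not in that set is D, so the modulation leaves Eb major there.
The chord immediately before D is Eb, which is diatonic to both keys: I in Eb major and VI in G minor.

Eb — I in Eb major, VI in G minor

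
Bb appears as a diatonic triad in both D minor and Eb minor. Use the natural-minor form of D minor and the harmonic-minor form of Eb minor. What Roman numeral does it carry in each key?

VI in D minor; V in Eb minor

The scale of D minor (natural minor) is D E F G A Bb C; Bb is degree 6, and the triad built there (Bb-D-F) is major, so it is VI.
The scale of Eb minor (harmonic minor) is Eb F Gb Ab Bb Cb D; Bb is degree 5, and the triad built there (Bb-D-F) is major, so it is V.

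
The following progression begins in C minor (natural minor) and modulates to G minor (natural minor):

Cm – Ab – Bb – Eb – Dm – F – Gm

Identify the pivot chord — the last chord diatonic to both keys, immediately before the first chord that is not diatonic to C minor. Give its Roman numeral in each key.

Eb — III in C minor, VI in G minor

Chords diatonic to C minor: Cm, Ddim, Eb, Fm, Gm, Ab, Bb.
Reading the progression, the first chord not in that set is Dm, so the modulation leaves C minor there.
The chord immediately before Dm is Eb, which is diatonic to both keys: III in C minor and VI in G minor.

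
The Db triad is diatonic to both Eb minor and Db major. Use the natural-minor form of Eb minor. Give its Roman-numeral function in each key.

The scale of Eb minor (natural minor) is Eb F Gb Ab Bb Cb Db; Db is degree 7, and the triad built there (Db-F-Ab) is major, so it is VII.
The scale of Db major is Db Eb F Gb Ab Bb C; Db is degree 1, and the triad built there (Db-F-Ab) is major, so it is I.

VII in Eb minor; I in Db major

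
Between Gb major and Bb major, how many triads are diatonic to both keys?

Diatonic triads of Gb major: Gb (I), Abm (ii), Bbm (iii), Cb (IV), Db (V), Ebm (vi), Fdim (vii°).
Diatonic triads of Bb major: Bb (I), Cm (ii), Dm (iii), Eb (IV), F (V), Gm (vi), Adim (vii°).
No triad has the same root and quality in both keys.

0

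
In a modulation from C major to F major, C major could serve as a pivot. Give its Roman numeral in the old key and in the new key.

The scale of C major is C D E F G A B; C is degree 1, and the triad built there (C-E-G) is major, so it is I.
The scale of F major is F G A Bb C D E; C is degree 5, and the triad built there (C-E-G) is major, so it is V.

I in C major; V in F major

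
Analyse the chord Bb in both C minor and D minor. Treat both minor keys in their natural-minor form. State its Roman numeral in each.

VII in C minor; VI in D minor

The scale of C minor (natural minor) is C D Eb F G Ab Bb; Bb is degree 7, and the triad built there (Bb-D-F) is major, so it is VII.
The scale of D minor (natural minor) is D E F G A Bb C; Bb is degree 6, and the triad built there (Bb-D-F) is major, so it is VI.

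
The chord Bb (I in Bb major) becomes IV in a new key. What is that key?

F major

The numeral IV denotes a major triad on scale degree 4. With Bb on degree 4, the tonic of the new key is F.
Degree 4 carries a major triad in major keys, so the destination is F major.
Check: the diatonic triads of F major are F (I), Gm (ii), Am (iii), Bb (IV), C (V), Dm (vi), Edim (vii°) — Bb is indeed IV.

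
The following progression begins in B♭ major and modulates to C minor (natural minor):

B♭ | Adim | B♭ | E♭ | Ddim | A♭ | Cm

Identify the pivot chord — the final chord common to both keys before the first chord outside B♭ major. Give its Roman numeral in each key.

Chords diatonic to B♭ major: B♭, Cm, Dm, E♭, F, Gm, Adim.
Reading the progression, the first chord not in that set is Ddim, so the modulation leaves B♭ major there.
The chord immediately before Ddim is E♭, which is diatonic to both keys: IV in B♭ major and III in C minor.

E♭ — IV in B♭ major, III in C minor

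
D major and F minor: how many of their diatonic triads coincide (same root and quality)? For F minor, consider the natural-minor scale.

0

Diatonic triads of D major: D (I), Em (ii), F#m (iii), G (IV), A (V), Bm (vi), C#dim (vii°).
Diatonic triads of F minor (natural minor): Fm (i), Gdim (ii°), Ab (III), Bbm (iv), Cm (v), Db (VI), Eb (VII).
No triad has the same root and quality in both keys.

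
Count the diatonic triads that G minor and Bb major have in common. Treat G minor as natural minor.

7

Diatonic triads of G minor (natural minor): Gm (i), Adim (ii°), Bb (III), Cm (iv), Dm (v), Eb (VI), F (VII).
Diatonic triads of Bb major: Bb (I), Cm (ii), Dm (iii), Eb (IV), F (V), Gm (vi), Adim (vii°).
Matching root and quality in both lists: Gm, Adim, Bb, Cm, Dm, Eb, F.
That gives 7 common triads.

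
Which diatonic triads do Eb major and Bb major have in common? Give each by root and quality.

Triads in Eb major: Eb (I), Fm (ii), Gm (iii), Ab (IV), Bb (V), Cm (vi), Ddim (vii°).
Triads in Bb major: Bb (I), Cm (ii), Dm (iii), Eb (IV), F (V), Gm (vi), Adim (vii°).
Shared triads with their functions: Eb (I in Eb major, IV in Bb major); Gm (iii in Eb major, vi in Bb major); Bb (V in Eb major, I in Bb major); Cm (vi in Eb major, ii in Bb major).

Eb, Gm, Bb, Cm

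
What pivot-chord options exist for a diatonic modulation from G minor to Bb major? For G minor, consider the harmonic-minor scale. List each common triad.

Triads in G minor (harmonic minor): Gm (i), Adim (ii°), Bbaug (III+), Cm (iv), D (V), Eb (VI), F#dim (vii°).
Triads in Bb major: Bb (I), Cm (ii), Dm (iii), Eb (IV), F (V), Gm (vi), Adim (vii°).
Shared triads with their functions: Gm (i in G minor, vi in Bb major); Adim (ii° in G minor, vii° in Bb major); Cm (iv in G minor, ii in Bb major); Eb (VI in G minor, IV in Bb major).

Gm, Adim, Cm, Eb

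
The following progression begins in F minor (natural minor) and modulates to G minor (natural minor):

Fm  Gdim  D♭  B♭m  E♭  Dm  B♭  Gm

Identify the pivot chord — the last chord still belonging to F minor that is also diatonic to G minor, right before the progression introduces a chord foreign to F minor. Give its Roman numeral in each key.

Chords diatonic to F minor: Fm, Gdim, A♭, B♭m, Cm, D♭, E♭.
Reading the progression, the first chord not in that set is Dm, so the modulation leaves F minor there.
The chord immediately before Dm is E♭, which is diatonic to both keys: VII in F minor and VI in G minor.

E♭ — VII in F minor, VI in G minor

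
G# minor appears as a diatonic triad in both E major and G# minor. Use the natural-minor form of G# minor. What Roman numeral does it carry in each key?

iii in E major; i in G# minor

The scale of E major is E F# G# A B C# D#; G# is degree 3, and the triad built there (G#-B-D#) is minor, so it is iii.
The scale of G# minor (natural minor) is G# A# B C# D# E F#; G# is degree 1, and the triad built there (G#-B-D#) is minor, so it is i.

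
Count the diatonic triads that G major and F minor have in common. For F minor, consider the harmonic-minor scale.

1

Diatonic triads of G major: G major (I), A minor (ii), B minor (iii), C major (IV), D major (V), E minor (vi), F# diminished (vii°).
Diatonic triads of F minor (harmonic minor): F minor (i), G diminished (ii°), Ab augmented (III+), Bb minor (iv), C major (V), Db major (VI), E diminished (vii°).
Matching root and quality in both lists: C major.
That gives 1 common triad.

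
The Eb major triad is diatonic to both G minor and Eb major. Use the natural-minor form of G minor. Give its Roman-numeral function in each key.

VI in G minor; I in Eb major

The scale of G minor (natural minor) is G A Bb C D Eb F; Eb is degree 6, and the triad built there (Eb-G-Bb) is major, so it is VI.
The scale of Eb major is Eb F G Ab Bb C D; Eb is degree 1, and the triad built there (Eb-G-Bb) is major, so it is I.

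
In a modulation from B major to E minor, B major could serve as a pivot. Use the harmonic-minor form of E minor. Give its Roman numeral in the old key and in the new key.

The scale of B major is B C# D# E F# G# A#; B is degree 1, and the triad built there (B-D#-F#) is major, so it is I.
The scale of E minor (harmonic minor) is E F# G A B C D#; B is degree 5, and the triad built there (B-D#-F#) is major, so it is V.

I in B major; V in E minor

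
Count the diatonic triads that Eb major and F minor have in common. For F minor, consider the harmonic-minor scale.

1

Diatonic triads of Eb major: Eb (I), Fm (ii), Gm (iii), Ab (IV), Bb (V), Cm (vi), Ddim (vii°).
Diatonic triads of F minor (harmonic minor): Fm (i), Gdim (ii°), Abaug (III+), Bbm (iv), C (V), Db (VI), Edim (vii°).
Matching root and quality in both lists: Fm.
That gives 1 common triad.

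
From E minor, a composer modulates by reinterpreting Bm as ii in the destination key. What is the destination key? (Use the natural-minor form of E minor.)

The numeral ii denotes a minor triad on scale degree 2. With B on degree 2, the tonic of the new key is A.
Degree 2 carries a minor triad in major keys, so the destination is A major.
Check: the diatonic triads of A major are A (I), Bm (ii), C♯m (iii), D (IV), E (V), F♯m (vi), G♯dim (vii°) — Bm is indeed ii.

A major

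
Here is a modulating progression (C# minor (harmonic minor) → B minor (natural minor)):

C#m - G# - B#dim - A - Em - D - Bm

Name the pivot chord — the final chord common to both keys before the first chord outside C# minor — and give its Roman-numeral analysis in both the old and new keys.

Chords diatonic to C# minor: C#m, D#dim, Eaug, F#m, G#, A, B#dim.
Reading the progression, the first chord not in that set is Em, so the modulation leaves C# minor there.
The chord immediately before Em is A, which is diatonic to both keys: VI in C# minor and VII in B minor.

A — VI in C# minor, VII in B minor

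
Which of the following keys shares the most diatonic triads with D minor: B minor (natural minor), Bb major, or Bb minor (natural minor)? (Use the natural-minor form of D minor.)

Triads of D minor (natural minor): D minor (i), E diminished (ii°), F major (III), G minor (iv), A minor (v), Bb major (VI), C major (VII).
B minor (natural minor) shares 0: none.
Bb major shares 4: Dm, F, Gm, Bb.
Bb minor (natural minor) shares 0: none.
The most common triads (4) are shared with Bb major.

Bb major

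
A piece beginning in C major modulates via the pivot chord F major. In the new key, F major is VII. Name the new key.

The numeral VII denotes a major triad on scale degree 7. With F on degree 7, the tonic of the new key is G.
Degree 7 carries a major triad in natural-minor keys, so the destination is G minor.
Check: the diatonic triads of G minor (natural minor) are Gm (i), Adim (ii°), Bb (III), Cm (iv), Dm (v), Eb (VI), F (VII) — F major is indeed VII.

G minor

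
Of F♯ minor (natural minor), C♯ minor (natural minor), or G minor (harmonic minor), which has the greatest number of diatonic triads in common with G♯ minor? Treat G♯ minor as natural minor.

C♯ minor

Triads of G♯ minor (natural minor): G♯ minor (i), A♯ diminished (ii°), B major (III), C♯ minor (iv), D♯ minor (v), E major (VI), F♯ major (VII).
F♯ minor (natural minor) shares 2: C♯m, E.
C♯ minor (natural minor) shares 4: G♯m, B, C♯m, E.
G minor (harmonic minor) shares 0: none.
The most common triads (4) are shared with C♯ minor.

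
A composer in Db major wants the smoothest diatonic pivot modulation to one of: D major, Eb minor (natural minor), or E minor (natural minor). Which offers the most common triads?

Eb minor

Triads of Db major: Db major (I), Eb minor (ii), F minor (iii), Gb major (IV), Ab major (V), Bb minor (vi), C diminished (vii°).
D major shares 0: none.
Eb minor (natural minor) shares 4: Db, Ebm, Gb, Bbm.
E minor (natural minor) shares 0: none.
The most common triads (4) are shared with Eb minor.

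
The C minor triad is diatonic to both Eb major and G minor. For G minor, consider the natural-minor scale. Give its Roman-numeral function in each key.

vi in Eb major; iv in G minor

The scale of Eb major is Eb F G Ab Bb C D; C is degree 6, and the triad built there (C-Eb-G) is minor, so it is vi.
The scale of G minor (natural minor) is G A Bb C D Eb F; C is degree 4, and the triad built there (C-Eb-G) is minor, so it is iv.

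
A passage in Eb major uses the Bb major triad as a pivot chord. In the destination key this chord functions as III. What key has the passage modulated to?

G minor

The numeral III denotes a major triad on scale degree 3. With Bb on degree 3, the tonic of the new key is G.
Degree 3 carries a major triad in natural-minor keys, so the destination is G minor.
Check: the diatonic triads of G minor (natural minor) are Gm (i), Adim (ii°), Bb (III), Cm (iv), Dm (v), Eb (VI), F (VII) — Bb major is indeed III.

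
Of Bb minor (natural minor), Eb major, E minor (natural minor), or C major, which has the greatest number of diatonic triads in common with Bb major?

Eb major

Triads of Bb major: Bb (I), Cm (ii), Dm (iii), Eb (IV), F (V), Gm (vi), Adim (vii°).
Bb minor (natural minor) shares 0: none.
Eb major shares 4: Bb, Cm, Eb, Gm.
E minor (natural minor) shares 0: none.
C major shares 2: Dm, F.
The most common triads (4) are shared with Eb major.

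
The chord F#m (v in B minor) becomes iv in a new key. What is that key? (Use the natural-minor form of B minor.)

The numeral iv denotes a minor triad on scale degree 4. With F# on degree 4, the tonic of the new key is C#.
Degree 4 carries a minor triad in minor keys, so the destination is C# minor.
Check: the diatonic triads of C# minor (natural minor) are C#m (i), D#dim (ii°), E (III), F#m (iv), G#m (v), A (VI), B (VII) — F#m is indeed iv.

C# minor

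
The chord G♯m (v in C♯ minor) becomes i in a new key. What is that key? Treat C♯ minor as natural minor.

The numeral i denotes a minor triad on scale degree 1. With G♯ on degree 1, the tonic of the new key is G♯.
Degree 1 carries a minor triad in minor keys, so the destination is G♯ minor.
Check: the diatonic triads of G♯ minor (natural minor) are G♯m (i), A♯dim (ii°), B (III), C♯m (iv), D♯m (v), E (VI), F♯ (VII) — G♯m is indeed i.

G♯ minor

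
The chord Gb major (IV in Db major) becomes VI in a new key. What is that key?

Bb minor

The numeral VI denotes a major triad on scale degree 6. With Gb on degree 6, the tonic of the new key is Bb.
Degree 6 carries a major triad in minor keys, so the destination is Bb minor.
Check: the diatonic triads of Bb minor (natural minor) are Bbm (i), Cdim (ii°), Db (III), Ebm (iv), Fm (v), Gb (VI), Ab (VII) — Gb major is indeed VI.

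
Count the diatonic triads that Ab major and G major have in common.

0

Diatonic triads of Ab major: Ab (I), Bbm (ii), Cm (iii), Db (IV), Eb (V), Fm (vi), Gdim (vii°).
Diatonic triads of G major: G (I), Am (ii), Bm (iii), C (IV), D (V), Em (vi), F#dim (vii°).
No triad has the same root and quality in both keys.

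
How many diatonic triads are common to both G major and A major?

Diatonic triads of G major: G (I), Am (ii), Bm (iii), C (IV), D (V), Em (vi), F#dim (vii°).
Diatonic triads of A major: A (I), Bm (ii), C#m (iii), D (IV), E (V), F#m (vi), G#dim (vii°).
Matching root and quality in both lists: Bm, D.
That gives 2 common triads.

2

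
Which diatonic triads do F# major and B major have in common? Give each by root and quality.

Triads in F# major: F# major (I), G# minor (ii), A# minor (iii), B major (IV), C# major (V), D# minor (vi), E# diminished (vii°).
Triads in B major: B major (I), C# minor (ii), D# minor (iii), E major (IV), F# major (V), G# minor (vi), A# diminished (vii°).
Shared triads with their functions: F# major (I in F# major, V in B major); G# minor (ii in F# major, vi in B major); B major (IV in F# major, I in B major); D# minor (vi in F# major, iii in B major).

F#, G#m, B, D#m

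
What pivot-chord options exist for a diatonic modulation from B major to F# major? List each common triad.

B, D#m, F#, G#m

Triads in B major: B major (I), C# minor (ii), D# minor (iii), E major (IV), F# major (V), G# minor (vi), A# diminished (vii°).
Triads in F# major: F# major (I), G# minor (ii), A# minor (iii), B major (IV), C# major (V), D# minor (vi), E# diminished (vii°).
Shared triads with their functions: B major (I in B major, IV in F# major); D# minor (iii in B major, vi in F# major); F# major (V in B major, I in F# major); G# minor (vi in B major, ii in F# major).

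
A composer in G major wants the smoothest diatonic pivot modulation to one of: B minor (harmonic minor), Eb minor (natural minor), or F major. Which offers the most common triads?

Triads of G major: G major (I), A minor (ii), B minor (iii), C major (IV), D major (V), E minor (vi), F# diminished (vii°).
B minor (harmonic minor) shares 3: G, Bm, Em.
Eb minor (natural minor) shares 0: none.
F major shares 2: Am, C.
The most common triads (3) are shared with B minor.

B minor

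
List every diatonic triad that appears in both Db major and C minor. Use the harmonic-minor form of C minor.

Fm, Ab

Triads in Db major: Db major (I), Eb minor (ii), F minor (iii), Gb major (IV), Ab major (V), Bb minor (vi), C diminished (vii°).
Triads in C minor (harmonic minor): C minor (i), D diminished (ii°), Eb augmented (III+), F minor (iv), G major (V), Ab major (VI), B diminished (vii°).
Shared triads with their functions: F minor (iii in Db major, iv in C minor); Ab major (V in Db major, VI in C minor).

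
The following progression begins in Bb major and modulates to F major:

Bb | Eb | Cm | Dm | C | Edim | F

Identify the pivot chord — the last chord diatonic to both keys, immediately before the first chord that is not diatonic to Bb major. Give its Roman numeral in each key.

Chords diatonic to Bb major: Bb, Cm, Dm, Eb, F, Gm, Adim.
Reading the progression, the first chord not in that set is C, so the modulation leaves Bb major there.
The chord immediately before C is Dm, which is diatonic to both keys: iii in Bb major and vi in F major.

Dm — iii in Bb major, vi in F major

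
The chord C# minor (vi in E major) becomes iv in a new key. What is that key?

G# minor

The numeral iv denotes a minor triad on scale degree 4. With C# on degree 4, the tonic of the new key is G#.
Degree 4 carries a minor triad in minor keys, so the destination is G# minor.
Check: the diatonic triads of G# minor (natural minor) are G#m (i), A#dim (ii°), B (III), C#m (iv), D#m (v), E (VI), F# (VII) — C# minor is indeed iv.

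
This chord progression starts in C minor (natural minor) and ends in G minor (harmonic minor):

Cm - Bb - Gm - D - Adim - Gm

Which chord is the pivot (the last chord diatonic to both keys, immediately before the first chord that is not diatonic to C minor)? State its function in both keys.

Chords diatonic to C minor: Cm, Ddim, Eb, Fm, Gm, Ab, Bb.
Reading the progression, the first chord not in that set is D, so the modulation leaves C minor there.
The chord immediately before D is Gm, which is diatonic to both keys: v in C minor and i in G minor.

Gm — v in C minor, i in G minor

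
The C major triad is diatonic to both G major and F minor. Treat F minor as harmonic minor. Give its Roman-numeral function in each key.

IV in G major; V in F minor

The scale of G major is G A B C D E F#; C is degree 4, and the triad built there (C-E-G) is major, so it is IV.
The scale of F minor (harmonic minor) is F G Ab Bb C Db E; C is degree 5, and the triad built there (C-E-G) is major, so it is V.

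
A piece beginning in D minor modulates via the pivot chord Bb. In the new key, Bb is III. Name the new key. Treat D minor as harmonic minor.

G minor

The numeral III denotes a major triad on scale degree 3. With Bb on degree 3, the tonic of the new key is G.
Degree 3 carries a major triad in natural-minor keys, so the destination is G minor.
Check: the diatonic triads of G minor (natural minor) are Gm (i), Adim (ii°), Bb (III), Cm (iv), Dm (v), Eb (VI), F (VII) — Bb is indeed III.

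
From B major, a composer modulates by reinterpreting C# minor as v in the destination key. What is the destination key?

F# minor

The numeral v denotes a minor triad on scale degree 5. With C# on degree 5, the tonic of the new key is F#.
Degree 5 carries a minor triad in natural-minor keys, so the destination is F# minor.
Check: the diatonic triads of F# minor (natural minor) are F#m (i), G#dim (ii°), A (III), Bm (iv), C#m (v), D (VI), E (VII) — C# minor is indeed v.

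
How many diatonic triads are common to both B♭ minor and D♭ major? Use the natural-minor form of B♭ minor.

7

Diatonic triads of B♭ minor (natural minor): B♭ minor (i), C diminished (ii°), D♭ major (III), E♭ minor (iv), F minor (v), G♭ major (VI), A♭ major (VII).
Diatonic triads of D♭ major: D♭ major (I), E♭ minor (ii), F minor (iii), G♭ major (IV), A♭ major (V), B♭ minor (vi), C diminished (vii°).
Matching root and quality in both lists: B♭ minor, C diminished, D♭ major, E♭ minor, F minor, G♭ major, A♭ major.
That gives 7 common triads.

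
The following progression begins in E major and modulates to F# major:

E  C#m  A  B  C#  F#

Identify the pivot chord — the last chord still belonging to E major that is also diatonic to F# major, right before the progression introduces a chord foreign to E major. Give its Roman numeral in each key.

Chords diatonic to E major: E, F#m, G#m, A, B, C#m, D#dim.
Reading the progression, the first chord not in that set is C#, so the modulation leaves E major there.
The chord immediately before C# is B, which is diatonic to both keys: V in E major and IV in F# major.

B — V in E major, IV in F# major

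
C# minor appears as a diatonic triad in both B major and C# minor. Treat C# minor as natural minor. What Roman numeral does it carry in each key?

ii in B major; i in C# minor

The scale of B major is B C# D# E F# G# A#; C# is degree 2, and the triad built there (C#-E-G#) is minor, so it is ii.
The scale of C# minor (natural minor) is C# D# E F# G# A B; C# is degree 1, and the triad built there (C#-E-G#) is minor, so it is i.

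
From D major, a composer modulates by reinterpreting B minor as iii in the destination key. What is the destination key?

G major

The numeral iii denotes a minor triad on scale degree 3. With B on degree 3, the tonic of the new key is G.
Degree 3 carries a minor triad in major keys, so the destination is G major.
Check: the diatonic triads of G major are G (I), Am (ii), Bm (iii), C (IV), D (V), Em (vi), F#dim (vii°) — B minor is indeed iii.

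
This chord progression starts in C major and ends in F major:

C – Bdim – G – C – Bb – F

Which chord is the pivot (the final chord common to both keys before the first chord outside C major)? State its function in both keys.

C — I in C major, V in F major

Chords diatonic to C major: C, Dm, Em, F, G, Am, Bdim.
Reading the progression, the first chord not in that set is Bb, so the modulation leaves C major there.
The chord immediately before Bb is C, which is diatonic to both keys: I in C major and V in F major.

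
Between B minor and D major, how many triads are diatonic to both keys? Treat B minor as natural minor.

7

Diatonic triads of B minor (natural minor): Bm (i), C#dim (ii°), D (III), Em (iv), F#m (v), G (VI), A (VII).
Diatonic triads of D major: D (I), Em (ii), F#m (iii), G (IV), A (V), Bm (vi), C#dim (vii°).
Matching root and quality in both lists: Bm, C#dim, D, Em, F#m, G, A.
That gives 7 common triads.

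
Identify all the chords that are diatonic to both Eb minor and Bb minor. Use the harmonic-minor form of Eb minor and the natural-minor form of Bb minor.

Triads in Eb minor (harmonic minor): Ebm (i), Fdim (ii°), Gbaug (III+), Abm (iv), Bb (V), Cb (VI), Ddim (vii°).
Triads in Bb minor (natural minor): Bbm (i), Cdim (ii°), Db (III), Ebm (iv), Fm (v), Gb (VI), Ab (VII).
Shared triads with their functions: Ebm (i in Eb minor, iv in Bb minor).

Ebm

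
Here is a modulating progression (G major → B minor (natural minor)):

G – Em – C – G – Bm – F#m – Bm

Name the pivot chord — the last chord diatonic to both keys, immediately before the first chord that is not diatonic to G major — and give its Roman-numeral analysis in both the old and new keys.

Bm — iii in G major, i in B minor

Chords diatonic to G major: G, Am, Bm, C, D, Em, F#dim.
Reading the progression, the first chord not in that set is F#m, so the modulation leaves G major there.
The chord immediately before F#m is Bm, which is diatonic to both keys: iii in G major and i in B minor.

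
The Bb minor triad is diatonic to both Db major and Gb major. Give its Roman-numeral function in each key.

vi in Db major; iii in Gb major

The scale of Db major is Db Eb F Gb Ab Bb C; Bb is degree 6, and the triad built there (Bb-Db-F) is minor, so it is vi.
The scale of Gb major is Gb Ab Bb Cb Db Eb F; Bb is degree 3, and the triad built there (Bb-Db-F) is minor, so it is iii.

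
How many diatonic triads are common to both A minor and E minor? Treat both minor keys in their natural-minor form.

4

Diatonic triads of A minor (natural minor): Am (i), Bdim (ii°), C (III), Dm (iv), Em (v), F (VI), G (VII).
Diatonic triads of E minor (natural minor): Em (i), F♯dim (ii°), G (III), Am (iv), Bm (v), C (VI), D (VII).
Matching root and quality in both lists: Am, C, Em, G.
That gives 4 common triads.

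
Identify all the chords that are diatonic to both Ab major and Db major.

Triads in Ab major: Ab major (I), Bb minor (ii), C minor (iii), Db major (IV), Eb major (V), F minor (vi), G diminished (vii°).
Triads in Db major: Db major (I), Eb minor (ii), F minor (iii), Gb major (IV), Ab major (V), Bb minor (vi), C diminished (vii°).
Shared triads with their functions: Ab major (I in Ab major, V in Db major); Bb minor (ii in Ab major, vi in Db major); Db major (IV in Ab major, I in Db major); F minor (vi in Ab major, iii in Db major).

Ab, Bbm, Db, Fm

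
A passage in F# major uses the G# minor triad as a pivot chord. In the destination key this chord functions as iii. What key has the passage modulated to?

The numeral iii denotes a minor triad on scale degree 3. With G# on degree 3, the tonic of the new key is E.
Degree 3 carries a minor triad in major keys, so the destination is E major.
Check: the diatonic triads of E major are E (I), F#m (ii), G#m (iii), A (IV), B (V), C#m (vi), D#dim (vii°) — G# minor is indeed iii.

E major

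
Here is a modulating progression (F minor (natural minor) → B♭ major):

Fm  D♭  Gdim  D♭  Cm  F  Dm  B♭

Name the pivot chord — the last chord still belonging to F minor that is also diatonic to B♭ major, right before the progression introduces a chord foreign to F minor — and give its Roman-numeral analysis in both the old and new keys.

Chords diatonic to F minor: Fm, Gdim, A♭, B♭m, Cm, D♭, E♭.
Reading the progression, the first chord not in that set is F, so the modulation leaves F minor there.
The chord immediately before F is Cm, which is diatonic to both keys: v in F minor and ii in B♭ major.

Cm — v in F minor, ii in B♭ major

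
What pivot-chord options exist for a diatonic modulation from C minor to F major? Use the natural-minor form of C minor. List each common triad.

Gm, Bb

Triads in C minor (natural minor): Cm (i), Ddim (ii°), Eb (III), Fm (iv), Gm (v), Ab (VI), Bb (VII).
Triads in F major: F (I), Gm (ii), Am (iii), Bb (IV), C (V), Dm (vi), Edim (vii°).
Shared triads with their functions: Gm (v in C minor, ii in F major); Bb (VII in C minor, IV in F major).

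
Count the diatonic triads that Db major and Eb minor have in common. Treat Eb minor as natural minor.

4

Diatonic triads of Db major: Db (I), Ebm (ii), Fm (iii), Gb (IV), Ab (V), Bbm (vi), Cdim (vii°).
Diatonic triads of Eb minor (natural minor): Ebm (i), Fdim (ii°), Gb (III), Abm (iv), Bbm (v), Cb (VI), Db (VII).
Matching root and quality in both lists: Db, Ebm, Gb, Bbm.
That gives 4 common triads.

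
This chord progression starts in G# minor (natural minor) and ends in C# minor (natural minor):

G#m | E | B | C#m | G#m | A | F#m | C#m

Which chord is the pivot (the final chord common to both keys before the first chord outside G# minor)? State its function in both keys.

Chords diatonic to G# minor: G#m, A#dim, B, C#m, D#m, E, F#.
Reading the progression, the first chord not in that set is A, so the modulation leaves G# minor there.
The chord immediately before A is G#m, which is diatonic to both keys: i in G# minor and v in C# minor.

G#m — i in G# minor, v in C# minor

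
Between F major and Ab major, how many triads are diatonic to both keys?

0

Diatonic triads of F major: F major (I), G minor (ii), A minor (iii), Bb major (IV), C major (V), D minor (vi), E diminished (vii°).
Diatonic triads of Ab major: Ab major (I), Bb minor (ii), C minor (iii), Db major (IV), Eb major (V), F minor (vi), G diminished (vii°).
No triad has the same root and quality in both keys.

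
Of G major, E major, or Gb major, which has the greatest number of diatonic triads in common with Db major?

Gb major

Triads of Db major: Db major (I), Eb minor (ii), F minor (iii), Gb major (IV), Ab major (V), Bb minor (vi), C diminished (vii°).
G major shares 0: none.
E major shares 0: none.
Gb major shares 4: Db, Ebm, Gb, Bbm.
The most common triads (4) are shared with Gb major.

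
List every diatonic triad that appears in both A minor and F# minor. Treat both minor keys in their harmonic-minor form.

Triads in A minor (harmonic minor): Am (i), Bdim (ii°), Caug (III+), Dm (iv), E (V), F (VI), G#dim (vii°).
Triads in F# minor (harmonic minor): F#m (i), G#dim (ii°), Aaug (III+), Bm (iv), C# (V), D (VI), E#dim (vii°).
Shared triads with their functions: G#dim (vii° in A minor, ii° in F# minor).

G#dim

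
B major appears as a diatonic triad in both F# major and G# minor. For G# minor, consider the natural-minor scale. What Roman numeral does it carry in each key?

The scale of F# major is F# G# A# B C# D# E#; B is degree 4, and the triad built there (B-D#-F#) is major, so it is IV.
The scale of G# minor (natural minor) is G# A# B C# D# E F#; B is degree 3, and the triad built there (B-D#-F#) is major, so it is III.

IV in F# major; III in G# minor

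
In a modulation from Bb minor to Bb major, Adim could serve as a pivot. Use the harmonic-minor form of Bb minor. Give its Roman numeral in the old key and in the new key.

vii° in Bb minor; vii° in Bb major

The scale of Bb minor (harmonic minor) is Bb C Db Eb F Gb A; A is degree 7, and the triad built there (A-C-Eb) is diminished, so it is vii°.
The scale of Bb major is Bb C D Eb F G A; A is degree 7, and the triad built there (A-C-Eb) is diminished, so it is vii°.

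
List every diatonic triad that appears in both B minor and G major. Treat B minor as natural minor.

Bm, D, Em, G

Triads in B minor (natural minor): Bm (i), C#dim (ii°), D (III), Em (iv), F#m (v), G (VI), A (VII).
Triads in G major: G (I), Am (ii), Bm (iii), C (IV), D (V), Em (vi), F#dim (vii°).
Shared triads with their functions: Bm (i in B minor, iii in G major); D (III in B minor, V in G major); Em (iv in B minor, vi in G major); G (VI in B minor, I in G major).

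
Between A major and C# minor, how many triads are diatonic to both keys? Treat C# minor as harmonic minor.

Diatonic triads of A major: A (I), Bm (ii), C#m (iii), D (IV), E (V), F#m (vi), G#dim (vii°).
Diatonic triads of C# minor (harmonic minor): C#m (i), D#dim (ii°), Eaug (III+), F#m (iv), G# (V), A (VI), B#dim (vii°).
Matching root and quality in both lists: A, C#m, F#m.
That gives 3 common triads.

3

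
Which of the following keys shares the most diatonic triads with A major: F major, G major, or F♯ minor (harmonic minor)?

F♯ minor

Triads of A major: A major (I), B minor (ii), C♯ minor (iii), D major (IV), E major (V), F♯ minor (vi), G♯ diminished (vii°).
F major shares 0: none.
G major shares 2: Bm, D.
F♯ minor (harmonic minor) shares 4: Bm, D, F♯m, G♯dim.
The most common triads (4) are shared with F♯ minor.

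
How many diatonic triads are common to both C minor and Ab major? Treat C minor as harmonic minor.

Diatonic triads of C minor (harmonic minor): C minor (i), D diminished (ii°), Eb augmented (III+), F minor (iv), G major (V), Ab major (VI), B diminished (vii°).
Diatonic triads of Ab major: Ab major (I), Bb minor (ii), C minor (iii), Db major (IV), Eb major (V), F minor (vi), G diminished (vii°).
Matching root and quality in both lists: C minor, F minor, Ab major.
That gives 3 common triads.

3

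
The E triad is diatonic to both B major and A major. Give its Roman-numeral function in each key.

IV in B major; V in A major

The scale of B major is B C# D# E F# G# A#; E is degree 4, and the triad built there (E-G#-B) is major, so it is IV.
The scale of A major is A B C# D E F# G#; E is degree 5, and the triad built there (E-G#-B) is major, so it is V.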